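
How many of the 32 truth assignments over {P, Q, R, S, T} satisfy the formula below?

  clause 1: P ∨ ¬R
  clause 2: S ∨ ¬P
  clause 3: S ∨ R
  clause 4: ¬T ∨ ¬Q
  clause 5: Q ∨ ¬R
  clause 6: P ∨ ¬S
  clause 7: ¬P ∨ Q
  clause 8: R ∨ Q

2

There are 2^5 = 32 truth assignments over (P, Q, R, S, T).
Split on R. With R = True, the clauses containing R are satisfied and ¬R drops from the rest; 1 of the 2^4 = 16 assignments to the other variables satisfy what remains.
With R = False, by the same count on the reduced clause set, 1 assignment works.
(One model: P=T, Q=T, R=F, S=T, T=F.)
Total: 1 + 1 = 2.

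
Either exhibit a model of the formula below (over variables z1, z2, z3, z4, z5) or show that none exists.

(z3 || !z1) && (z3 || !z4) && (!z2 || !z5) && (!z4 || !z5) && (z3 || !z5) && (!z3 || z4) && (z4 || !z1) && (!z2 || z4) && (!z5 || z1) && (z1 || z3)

z1: false; z2: true; z3: true; z4: true; z5: false

Case z3 = true:
(z4) alone gives z4 = true.
(!z5) alone gives z5 = false.
All clauses hold; z1, z2 can take either value.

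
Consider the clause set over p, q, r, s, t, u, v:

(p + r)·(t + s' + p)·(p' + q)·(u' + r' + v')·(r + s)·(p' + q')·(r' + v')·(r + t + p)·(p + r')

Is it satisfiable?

Branch on p: set p = 1.
Unit clause (q) forces q = 1.
Now (q') is unsatisfied and unit — conflict.
Undo p and try p = 0.
Unit clause (r) forces r = 1.
Now (r') is unsatisfied and unit — conflict.
Either choice for p ends in contradiction.
No assignment satisfies every clause.

No, unsatisfiable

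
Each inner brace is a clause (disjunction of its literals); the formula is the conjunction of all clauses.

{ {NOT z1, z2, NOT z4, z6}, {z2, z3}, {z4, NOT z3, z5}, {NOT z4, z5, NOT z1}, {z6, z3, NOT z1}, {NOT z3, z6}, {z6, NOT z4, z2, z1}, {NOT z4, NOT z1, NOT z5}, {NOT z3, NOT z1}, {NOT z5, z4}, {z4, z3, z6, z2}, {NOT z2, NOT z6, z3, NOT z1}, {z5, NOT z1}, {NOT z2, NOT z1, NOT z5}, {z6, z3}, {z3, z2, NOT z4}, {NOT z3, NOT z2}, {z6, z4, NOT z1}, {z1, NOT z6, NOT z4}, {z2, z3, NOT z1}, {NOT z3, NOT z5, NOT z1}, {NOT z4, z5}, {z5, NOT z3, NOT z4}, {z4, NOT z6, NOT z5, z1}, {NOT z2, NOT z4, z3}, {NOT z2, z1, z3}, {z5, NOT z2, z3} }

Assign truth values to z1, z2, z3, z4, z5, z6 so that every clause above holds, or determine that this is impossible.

UNSATISFIABLE

Suppose z2 = true.
From the singleton clause (NOT z3), z3 = false.
From the singleton clause (z6), z6 = true.
From the singleton clause (NOT z1), z1 = false.
Now (z1) is unsatisfied and unit — conflict.
Undo z2 and try z2 = false.
From the singleton clause (z3), z3 = true.
From the singleton clause (z6), z6 = true.
From the singleton clause (NOT z1), z1 = false.
From the singleton clause (NOT z4), z4 = false.
From the singleton clause (z5), z5 = true.
Now (NOT z5) is unsatisfied and unit — conflict.
Either choice for z2 ends in contradiction.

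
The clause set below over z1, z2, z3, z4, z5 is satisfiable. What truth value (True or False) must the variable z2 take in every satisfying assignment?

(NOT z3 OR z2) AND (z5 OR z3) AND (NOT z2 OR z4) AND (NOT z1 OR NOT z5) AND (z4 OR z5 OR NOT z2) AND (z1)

Suppose z2 = false.
(NOT z3) alone gives z3 = false.
(z5) alone gives z5 = true.
(NOT z1) alone gives z1 = false.
Now (z1) is unsatisfied and unit — conflict.
So every satisfying assignment has z2 = True.

True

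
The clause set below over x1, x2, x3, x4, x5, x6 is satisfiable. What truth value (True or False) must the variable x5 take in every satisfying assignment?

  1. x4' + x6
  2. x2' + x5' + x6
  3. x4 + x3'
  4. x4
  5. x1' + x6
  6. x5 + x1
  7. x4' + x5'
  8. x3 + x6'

Suppose x5 = 1.
The clause (x4) is unit, so x4 = 1.
That conflicts with the unit clause (x4').
So every satisfying assignment has x5 = False.

False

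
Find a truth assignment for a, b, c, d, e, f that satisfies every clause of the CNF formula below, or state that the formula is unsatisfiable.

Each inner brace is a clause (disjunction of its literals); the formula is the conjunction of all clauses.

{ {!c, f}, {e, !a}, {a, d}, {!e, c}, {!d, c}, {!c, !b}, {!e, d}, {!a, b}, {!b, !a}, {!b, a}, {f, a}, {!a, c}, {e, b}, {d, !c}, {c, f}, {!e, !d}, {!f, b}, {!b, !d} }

UNSATISFIABLE

Suppose c = false.
The clause (!e) is unit, so e = false.
The clause (!a) is unit, so a = false.
The clause (d) is unit, so d = true.
That conflicts with the unit clause (!d).
So c must be the other value — set c = true.
The clause (f) is unit, so f = true.
The clause (!b) is unit, so b = false.
That conflicts with the unit clause (b).
Either choice for c ends in contradiction.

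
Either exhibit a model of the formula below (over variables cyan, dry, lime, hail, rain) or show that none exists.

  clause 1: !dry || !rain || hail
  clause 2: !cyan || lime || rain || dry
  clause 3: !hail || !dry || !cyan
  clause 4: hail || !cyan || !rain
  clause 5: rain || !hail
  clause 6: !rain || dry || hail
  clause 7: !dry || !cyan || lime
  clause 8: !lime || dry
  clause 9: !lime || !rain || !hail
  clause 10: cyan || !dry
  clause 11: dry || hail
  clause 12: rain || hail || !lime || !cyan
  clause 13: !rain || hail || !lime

cyan=true, dry=false, lime=false, hail=true, rain=true

Branch on rain: set rain = true.
Branch on dry: set dry = false.
The clause (hail) is unit, so hail = true.
The clause (!lime) is unit, so lime = false.
No clause remains; cyan is free.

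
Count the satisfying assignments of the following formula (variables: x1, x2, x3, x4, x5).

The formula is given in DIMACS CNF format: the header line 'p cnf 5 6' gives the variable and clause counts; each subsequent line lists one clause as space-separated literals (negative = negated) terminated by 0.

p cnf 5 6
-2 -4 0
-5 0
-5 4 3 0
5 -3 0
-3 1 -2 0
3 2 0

2

There are 2^5 = 32 truth assignments over (x1, x2, x3, x4, x5).
Split on x4. With x4 = True, the clauses containing x4 are satisfied and ¬x4 drops from the rest; 0 of the 2^4 = 16 assignments to the other variables satisfy what remains.
With x4 = False, by the same count on the reduced clause set, 2 assignments work.
(One model: x1=F, x2=T, x3=F, x4=F, x5=F.)
Total: 0 + 2 = 2.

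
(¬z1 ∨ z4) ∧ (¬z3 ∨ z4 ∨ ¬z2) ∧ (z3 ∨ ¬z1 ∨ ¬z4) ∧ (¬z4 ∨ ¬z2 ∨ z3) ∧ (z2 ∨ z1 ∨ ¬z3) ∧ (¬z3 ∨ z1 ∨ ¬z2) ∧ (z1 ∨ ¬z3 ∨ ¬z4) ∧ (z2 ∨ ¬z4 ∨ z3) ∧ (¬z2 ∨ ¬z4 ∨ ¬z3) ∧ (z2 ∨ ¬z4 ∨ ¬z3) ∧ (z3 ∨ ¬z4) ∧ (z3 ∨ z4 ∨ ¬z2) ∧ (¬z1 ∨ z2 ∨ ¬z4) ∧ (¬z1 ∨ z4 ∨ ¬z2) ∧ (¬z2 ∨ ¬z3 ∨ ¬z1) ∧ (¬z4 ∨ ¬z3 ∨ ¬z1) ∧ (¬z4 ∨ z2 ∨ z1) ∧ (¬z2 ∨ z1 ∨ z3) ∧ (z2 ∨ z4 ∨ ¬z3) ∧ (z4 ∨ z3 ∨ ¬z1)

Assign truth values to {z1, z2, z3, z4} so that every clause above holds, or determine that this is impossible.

z1: False; z2: False; z3: False; z4: False

Suppose z1 = False.
Suppose z2 = False.
From the singleton clause (¬z3), z3 = False.
From the singleton clause (¬z4), z4 = False.
All clauses are satisfied.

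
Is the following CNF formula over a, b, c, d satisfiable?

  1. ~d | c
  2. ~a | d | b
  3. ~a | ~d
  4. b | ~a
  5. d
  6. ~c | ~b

From the singleton clause (d), d = 1.
From the singleton clause (c), c = 1.
From the singleton clause (~a), a = 0.
From the singleton clause (~b), b = 0.
Every clause now holds.
A satisfying assignment: a: 0,  b: 0,  c: 1,  d: 1.

Yes, satisfiable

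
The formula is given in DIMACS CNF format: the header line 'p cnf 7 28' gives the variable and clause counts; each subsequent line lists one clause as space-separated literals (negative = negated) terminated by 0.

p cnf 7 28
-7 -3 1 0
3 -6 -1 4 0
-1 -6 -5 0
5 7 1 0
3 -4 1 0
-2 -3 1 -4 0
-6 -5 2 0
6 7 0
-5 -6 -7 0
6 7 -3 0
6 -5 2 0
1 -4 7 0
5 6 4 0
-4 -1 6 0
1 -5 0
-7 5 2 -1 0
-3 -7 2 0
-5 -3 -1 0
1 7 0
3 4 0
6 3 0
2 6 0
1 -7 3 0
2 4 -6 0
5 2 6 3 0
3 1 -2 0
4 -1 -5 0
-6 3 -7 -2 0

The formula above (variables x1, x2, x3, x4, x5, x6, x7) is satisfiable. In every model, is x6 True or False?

Suppose x6 = False.
The clause (x7) is unit, so x7 = True.
The clause (x3) is unit, so x3 = True.
The clause (x1) is unit, so x1 = True.
The clause (¬x4) is unit, so x4 = False.
The clause (x5) is unit, so x5 = True.
That conflicts with the unit clause (¬x5).
So every satisfying assignment has x6 = True.

True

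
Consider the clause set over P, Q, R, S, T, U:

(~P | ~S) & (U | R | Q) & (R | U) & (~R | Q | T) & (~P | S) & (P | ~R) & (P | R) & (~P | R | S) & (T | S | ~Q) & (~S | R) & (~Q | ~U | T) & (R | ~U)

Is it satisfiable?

No

Suppose P = 0.
From the singleton clause (~R), R = 0.
Now (R) is unsatisfied and unit — conflict.
Undo P and try P = 1.
From the singleton clause (~S), S = 0.
Now (S) is unsatisfied and unit — conflict.
Neither P = 1 nor P = 0 works.
No assignment satisfies every clause.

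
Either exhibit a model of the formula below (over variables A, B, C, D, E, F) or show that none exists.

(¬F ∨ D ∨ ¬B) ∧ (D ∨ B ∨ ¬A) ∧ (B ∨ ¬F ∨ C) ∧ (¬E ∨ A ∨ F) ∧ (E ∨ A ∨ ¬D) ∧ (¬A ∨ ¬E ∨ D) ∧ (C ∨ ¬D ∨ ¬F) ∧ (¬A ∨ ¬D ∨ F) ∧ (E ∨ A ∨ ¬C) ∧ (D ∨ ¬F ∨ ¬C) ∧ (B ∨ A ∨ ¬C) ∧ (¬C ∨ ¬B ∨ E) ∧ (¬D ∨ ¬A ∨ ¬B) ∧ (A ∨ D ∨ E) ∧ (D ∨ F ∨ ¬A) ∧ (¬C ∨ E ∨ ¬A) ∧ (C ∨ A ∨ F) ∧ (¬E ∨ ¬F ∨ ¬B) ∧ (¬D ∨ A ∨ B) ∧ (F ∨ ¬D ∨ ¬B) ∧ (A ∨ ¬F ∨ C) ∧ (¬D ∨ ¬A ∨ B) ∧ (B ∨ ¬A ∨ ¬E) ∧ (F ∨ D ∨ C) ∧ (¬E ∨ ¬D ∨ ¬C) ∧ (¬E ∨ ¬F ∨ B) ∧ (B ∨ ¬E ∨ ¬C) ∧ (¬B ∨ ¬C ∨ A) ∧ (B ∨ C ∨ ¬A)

UNSATISFIABLE

Branch on F: set F = False.
Branch on E: set E = False.
Branch on A: set A = True.
Unit clause (¬D) forces D = False.
Now (D) is unsatisfied and unit — conflict.
That branch fails; take A = False instead.
Unit clause (¬D) forces D = False.
Now (D) is unsatisfied and unit — conflict.
Both values of A lead to a conflict.
That branch fails; take E = True instead.
Unit clause (A) forces A = True.
Unit clause (D) forces D = True.
Now (¬D) is unsatisfied and unit — conflict.
Both values of E lead to a conflict.
That branch fails; take F = True instead.
Branch on D: set D = True.
Unit clause (C) forces C = True.
Unit clause (¬E) forces E = False.
Unit clause (A) forces A = True.
Now (¬A) is unsatisfied and unit — conflict.
That branch fails; take D = False instead.
Unit clause (¬B) forces B = False.
Unit clause (¬A) forces A = False.
Unit clause (C) forces C = True.
Now (¬C) is unsatisfied and unit — conflict.
Both values of D lead to a conflict.
Both values of F lead to a conflict.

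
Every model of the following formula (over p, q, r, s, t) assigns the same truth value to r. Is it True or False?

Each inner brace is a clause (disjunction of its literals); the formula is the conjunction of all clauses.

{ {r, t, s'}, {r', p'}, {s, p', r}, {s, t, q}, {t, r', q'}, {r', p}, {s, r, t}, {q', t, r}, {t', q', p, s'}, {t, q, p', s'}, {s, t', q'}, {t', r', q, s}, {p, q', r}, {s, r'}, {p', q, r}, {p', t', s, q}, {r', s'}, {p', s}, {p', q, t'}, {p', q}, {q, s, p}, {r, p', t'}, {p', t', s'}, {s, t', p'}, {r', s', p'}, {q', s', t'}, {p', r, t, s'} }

Suppose r = 1.
Unit clause (p') forces p = 0.
But (p) is also a unit clause — contradiction.
So every satisfying assignment has r = False.

False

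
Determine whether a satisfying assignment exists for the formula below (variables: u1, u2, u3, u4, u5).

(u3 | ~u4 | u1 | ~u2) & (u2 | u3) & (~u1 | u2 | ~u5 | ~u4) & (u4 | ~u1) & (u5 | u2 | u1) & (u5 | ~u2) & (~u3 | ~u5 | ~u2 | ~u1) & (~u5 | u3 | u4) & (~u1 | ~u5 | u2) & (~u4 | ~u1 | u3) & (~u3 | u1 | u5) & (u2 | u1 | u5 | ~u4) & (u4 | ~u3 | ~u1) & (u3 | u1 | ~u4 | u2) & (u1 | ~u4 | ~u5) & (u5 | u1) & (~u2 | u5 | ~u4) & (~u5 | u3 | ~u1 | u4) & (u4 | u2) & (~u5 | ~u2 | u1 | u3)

Suppose u2 = 1.
The clause (u5) is unit, so u5 = 1.
Suppose u4 = 0.
The clause (~u1) is unit, so u1 = 0.
The clause (u3) is unit, so u3 = 1.
This assignment satisfies each clause.
A satisfying assignment: u1 ↦ 0; u2 ↦ 1; u3 ↦ 1; u4 ↦ 0; u5 ↦ 1.

Yes, satisfiable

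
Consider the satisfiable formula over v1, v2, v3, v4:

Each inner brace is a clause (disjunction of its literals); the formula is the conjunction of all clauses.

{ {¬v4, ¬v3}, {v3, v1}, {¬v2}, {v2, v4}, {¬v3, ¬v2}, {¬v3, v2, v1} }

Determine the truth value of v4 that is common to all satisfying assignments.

Suppose v4 = False.
Unit clause (¬v2) forces v2 = False.
That conflicts with the unit clause (v2).
So every satisfying assignment has v4 = True.

True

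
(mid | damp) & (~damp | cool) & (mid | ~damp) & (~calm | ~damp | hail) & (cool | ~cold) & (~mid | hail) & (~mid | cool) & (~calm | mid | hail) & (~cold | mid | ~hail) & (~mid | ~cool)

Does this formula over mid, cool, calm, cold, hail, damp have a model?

No, unsatisfiable

Suppose mid = 1.
From the singleton clause (hail), hail = 1.
From the singleton clause (cool), cool = 1.
But (~cool) is also a unit clause — contradiction.
Undo mid and try mid = 0.
From the singleton clause (damp), damp = 1.
But (~damp) is also a unit clause — contradiction.
Both values of mid lead to a conflict.
No assignment satisfies every clause.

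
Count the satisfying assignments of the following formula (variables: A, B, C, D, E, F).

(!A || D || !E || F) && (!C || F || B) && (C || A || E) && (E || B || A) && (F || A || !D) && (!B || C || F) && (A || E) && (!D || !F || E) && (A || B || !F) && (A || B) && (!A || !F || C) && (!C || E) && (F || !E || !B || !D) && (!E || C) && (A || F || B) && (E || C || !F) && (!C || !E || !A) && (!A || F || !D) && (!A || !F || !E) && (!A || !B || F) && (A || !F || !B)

2

There are 2^6 = 64 truth assignments over (A, B, C, D, E, F).
Split on C. With C = true, the clauses containing C are satisfied and !C drops from the rest; 1 of the 2^5 = 32 assignments to the other variables satisfy what remains.
With C = false, by the same count on the reduced clause set, 1 assignment works.
(One model: A=F, B=T, C=T, D=F, E=T, F=F.)
Total: 1 + 1 = 2.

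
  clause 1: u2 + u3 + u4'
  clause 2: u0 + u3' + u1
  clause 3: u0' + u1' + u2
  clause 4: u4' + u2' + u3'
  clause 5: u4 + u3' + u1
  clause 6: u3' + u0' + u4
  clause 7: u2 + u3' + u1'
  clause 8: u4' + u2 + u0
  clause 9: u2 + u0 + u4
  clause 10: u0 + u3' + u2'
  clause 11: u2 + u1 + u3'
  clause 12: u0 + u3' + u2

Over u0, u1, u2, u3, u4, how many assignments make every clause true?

There are 2^5 = 32 truth assignments over (u0, u1, u2, u3, u4).
Split on u1. With u1 = 1, the clauses containing u1 are satisfied and u1' drops from the rest; 4 of the 2^4 = 16 assignments to the other variables satisfy what remains.
With u1 = 0, by the same count on the reduced clause set, 5 assignments work.
(One model: u0=F, u1=F, u2=T, u3=F, u4=F.)
Total: 4 + 5 = 9.

9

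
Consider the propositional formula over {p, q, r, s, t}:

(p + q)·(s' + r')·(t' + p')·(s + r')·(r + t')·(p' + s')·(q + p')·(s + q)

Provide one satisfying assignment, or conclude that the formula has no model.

Suppose p = 0.
Unit clause (q) forces q = 1.
Suppose s = 0.
Unit clause (r') forces r = 0.
Unit clause (t') forces t = 0.
All clauses are satisfied.

p: 0, q: 1, r: 0, s: 0, t: 0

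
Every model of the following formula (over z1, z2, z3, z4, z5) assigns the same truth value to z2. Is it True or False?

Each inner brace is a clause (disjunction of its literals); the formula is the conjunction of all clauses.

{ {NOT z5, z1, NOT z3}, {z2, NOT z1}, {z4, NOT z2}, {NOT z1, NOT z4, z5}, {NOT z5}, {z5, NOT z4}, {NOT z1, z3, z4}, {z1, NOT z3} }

False

Suppose z2 = true.
Unit clause (z4) forces z4 = true.
Unit clause (NOT z5) forces z5 = false.
But (z5) is also a unit clause — contradiction.
So every satisfying assignment has z2 = False.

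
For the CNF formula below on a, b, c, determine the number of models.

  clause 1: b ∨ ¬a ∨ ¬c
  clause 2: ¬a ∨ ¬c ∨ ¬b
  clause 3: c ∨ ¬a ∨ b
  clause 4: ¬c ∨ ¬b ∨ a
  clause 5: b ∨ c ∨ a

There are 2^3 = 8 truth assignments over (a, b, c).
Check each against the 5 clauses (columns in the order a, b, c):
  F F F  ✗ fails (b ∨ c ∨ a)
  F F T  ✓ satisfies all
  F T F  ✓ satisfies all
  F T T  ✗ fails (¬c ∨ ¬b ∨ a)
  T F F  ✗ fails (c ∨ ¬a ∨ b)
  T F T  ✗ fails (b ∨ ¬a ∨ ¬c)
  T T F  ✓ satisfies all
  T T T  ✗ fails (¬a ∨ ¬c ∨ ¬b)
3 of the 8 rows are models.

3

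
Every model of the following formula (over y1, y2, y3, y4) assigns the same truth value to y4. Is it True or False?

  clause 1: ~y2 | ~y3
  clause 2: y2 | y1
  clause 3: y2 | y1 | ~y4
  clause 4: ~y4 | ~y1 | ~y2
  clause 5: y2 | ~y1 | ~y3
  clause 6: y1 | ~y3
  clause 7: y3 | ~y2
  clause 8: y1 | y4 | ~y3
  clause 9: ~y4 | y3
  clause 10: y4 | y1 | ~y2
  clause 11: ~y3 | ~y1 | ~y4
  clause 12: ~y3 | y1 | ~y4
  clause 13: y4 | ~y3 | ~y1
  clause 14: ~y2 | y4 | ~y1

Suppose y4 = 1.
From the singleton clause (y3), y3 = 1.
From the singleton clause (~y2), y2 = 0.
From the singleton clause (y1), y1 = 1.
That conflicts with the unit clause (~y1).
So every satisfying assignment has y4 = False.

False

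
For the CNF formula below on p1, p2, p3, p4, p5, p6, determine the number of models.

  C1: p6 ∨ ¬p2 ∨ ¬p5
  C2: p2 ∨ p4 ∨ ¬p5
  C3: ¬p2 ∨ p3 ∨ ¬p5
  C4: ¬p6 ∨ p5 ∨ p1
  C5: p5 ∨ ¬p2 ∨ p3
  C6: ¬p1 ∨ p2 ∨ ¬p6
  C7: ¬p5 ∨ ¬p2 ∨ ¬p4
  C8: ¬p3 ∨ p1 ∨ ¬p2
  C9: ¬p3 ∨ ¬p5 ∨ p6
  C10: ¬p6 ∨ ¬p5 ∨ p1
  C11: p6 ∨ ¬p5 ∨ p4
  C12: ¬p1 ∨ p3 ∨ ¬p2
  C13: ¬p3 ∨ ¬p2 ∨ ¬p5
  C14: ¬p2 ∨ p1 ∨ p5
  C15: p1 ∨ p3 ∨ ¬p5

There are 2^6 = 64 truth assignments over (p1, p2, p3, p4, p5, p6).
Split on p3. With p3 = True, the clauses containing p3 are satisfied and ¬p3 drops from the rest; 8 of the 2^5 = 32 assignments to the other variables satisfy what remains.
With p3 = False, by the same count on the reduced clause set, 5 assignments work.
(One model: p1=F, p2=F, p3=F, p4=F, p5=F, p6=F.)
Total: 8 + 5 = 13.

13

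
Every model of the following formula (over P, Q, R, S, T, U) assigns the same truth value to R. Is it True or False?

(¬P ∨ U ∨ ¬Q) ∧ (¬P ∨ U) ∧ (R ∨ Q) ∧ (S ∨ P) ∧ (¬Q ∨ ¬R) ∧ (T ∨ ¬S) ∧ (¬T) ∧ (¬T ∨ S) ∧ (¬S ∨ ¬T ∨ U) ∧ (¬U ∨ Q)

Suppose R = True.
Unit clause (¬Q) forces Q = False.
Unit clause (¬T) forces T = False.
Unit clause (¬S) forces S = False.
Unit clause (P) forces P = True.
Unit clause (U) forces U = True.
Now (¬U) is unsatisfied and unit — conflict.
So every satisfying assignment has R = False.

False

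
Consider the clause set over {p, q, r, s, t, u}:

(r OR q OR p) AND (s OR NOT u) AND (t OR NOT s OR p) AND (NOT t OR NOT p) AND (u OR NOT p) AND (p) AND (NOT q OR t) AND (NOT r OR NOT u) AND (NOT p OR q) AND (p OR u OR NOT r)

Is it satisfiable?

Unit clause (p) forces p = true.
Unit clause (NOT t) forces t = false.
Unit clause (u) forces u = true.
Unit clause (s) forces s = true.
Unit clause (NOT q) forces q = false.
But (q) is also a unit clause — contradiction.
No assignment satisfies every clause.

No, unsatisfiable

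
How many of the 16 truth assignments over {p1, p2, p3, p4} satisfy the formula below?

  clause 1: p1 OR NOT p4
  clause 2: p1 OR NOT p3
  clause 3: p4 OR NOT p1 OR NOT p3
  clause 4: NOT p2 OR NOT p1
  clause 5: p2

There are 2^4 = 16 truth assignments over (p1, p2, p3, p4).
Split on p3. With p3 = true, the clauses containing p3 are satisfied and NOT p3 drops from the rest; 0 of the 2^3 = 8 assignments to the other variables satisfy what remains.
With p3 = false, by the same count on the reduced clause set, 1 assignment works.
(One model: p1=F, p2=T, p3=F, p4=F.)
Total: 0 + 1 = 1.

1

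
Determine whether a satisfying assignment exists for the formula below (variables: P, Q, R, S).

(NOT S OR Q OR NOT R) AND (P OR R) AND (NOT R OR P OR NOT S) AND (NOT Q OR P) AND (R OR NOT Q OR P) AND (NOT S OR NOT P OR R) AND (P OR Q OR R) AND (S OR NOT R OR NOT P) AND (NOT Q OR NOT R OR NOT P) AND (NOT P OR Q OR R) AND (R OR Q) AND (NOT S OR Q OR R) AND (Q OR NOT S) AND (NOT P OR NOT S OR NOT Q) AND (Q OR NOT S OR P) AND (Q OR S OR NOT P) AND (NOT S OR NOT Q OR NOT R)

Suppose P = false.
The clause (R) is unit, so R = true.
The clause (NOT S) is unit, so S = false.
The clause (NOT Q) is unit, so Q = false.
This assignment satisfies each clause.
A satisfying assignment: P ↦ false; Q ↦ false; R ↦ true; S ↦ false.

Yes, satisfiable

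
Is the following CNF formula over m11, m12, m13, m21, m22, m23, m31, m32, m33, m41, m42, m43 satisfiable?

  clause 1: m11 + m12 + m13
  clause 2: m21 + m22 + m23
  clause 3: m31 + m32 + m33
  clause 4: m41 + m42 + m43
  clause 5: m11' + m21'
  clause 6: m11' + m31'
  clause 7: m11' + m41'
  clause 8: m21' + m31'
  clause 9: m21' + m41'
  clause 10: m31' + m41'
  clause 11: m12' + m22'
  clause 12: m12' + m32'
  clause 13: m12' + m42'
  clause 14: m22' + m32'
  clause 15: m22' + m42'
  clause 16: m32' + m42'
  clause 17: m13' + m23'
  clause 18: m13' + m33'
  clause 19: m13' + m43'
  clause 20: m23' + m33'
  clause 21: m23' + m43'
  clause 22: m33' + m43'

Suppose m11 = 0.
Suppose m12 = 1.
Unit clause (m22') forces m22 = 0.
Unit clause (m32') forces m32 = 0.
Unit clause (m42') forces m42 = 0.
Suppose m21 = 1.
Unit clause (m31') forces m31 = 0.
Unit clause (m33) forces m33 = 1.
Unit clause (m41') forces m41 = 0.
Unit clause (m43) forces m43 = 1.
Now (m43') is unsatisfied and unit — conflict.
That branch fails; take m21 = 0 instead.
Unit clause (m23) forces m23 = 1.
Unit clause (m13') forces m13 = 0.
Unit clause (m33') forces m33 = 0.
Unit clause (m31) forces m31 = 1.
Unit clause (m41') forces m41 = 0.
Unit clause (m43) forces m43 = 1.
Now (m43') is unsatisfied and unit — conflict.
Neither m21 = 1 nor m21 = 0 works.
That branch fails; take m12 = 0 instead.
Unit clause (m13) forces m13 = 1.
Unit clause (m23') forces m23 = 0.
Unit clause (m33') forces m33 = 0.
Unit clause (m43') forces m43 = 0.
Suppose m21 = 1.
Unit clause (m31') forces m31 = 0.
Unit clause (m32) forces m32 = 1.
Unit clause (m41') forces m41 = 0.
Unit clause (m42) forces m42 = 1.
Now (m42') is unsatisfied and unit — conflict.
That branch fails; take m21 = 0 instead.
Unit clause (m22) forces m22 = 1.
Unit clause (m32') forces m32 = 0.
Unit clause (m31) forces m31 = 1.
Unit clause (m41') forces m41 = 0.
Unit clause (m42) forces m42 = 1.
Now (m42') is unsatisfied and unit — conflict.
Neither m21 = 1 nor m21 = 0 works.
Neither m12 = 1 nor m12 = 0 works.
That branch fails; take m11 = 1 instead.
Unit clause (m21') forces m21 = 0.
Unit clause (m31') forces m31 = 0.
Unit clause (m41') forces m41 = 0.
Suppose m22 = 1.
Unit clause (m12') forces m12 = 0.
Unit clause (m32') forces m32 = 0.
Unit clause (m33) forces m33 = 1.
Unit clause (m42') forces m42 = 0.
Unit clause (m43) forces m43 = 1.
Now (m43') is unsatisfied and unit — conflict.
That branch fails; take m22 = 0 instead.
Unit clause (m23) forces m23 = 1.
Unit clause (m13') forces m13 = 0.
Unit clause (m33') forces m33 = 0.
Unit clause (m32) forces m32 = 1.
Unit clause (m12') forces m12 = 0.
Unit clause (m42') forces m42 = 0.
Unit clause (m43) forces m43 = 1.
Now (m43') is unsatisfied and unit — conflict.
Neither m22 = 1 nor m22 = 0 works.
Neither m11 = 1 nor m11 = 0 works.
No assignment satisfies every clause.

Unsatisfiable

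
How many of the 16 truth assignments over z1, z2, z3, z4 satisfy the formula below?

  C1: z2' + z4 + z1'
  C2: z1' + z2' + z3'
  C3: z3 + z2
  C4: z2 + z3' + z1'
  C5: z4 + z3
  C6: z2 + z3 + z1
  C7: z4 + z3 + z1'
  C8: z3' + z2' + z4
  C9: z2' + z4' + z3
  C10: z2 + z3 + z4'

3

There are 2^4 = 16 truth assignments over (z1, z2, z3, z4).
Check each against the 10 clauses (columns in the order z1, z2, z3, z4):
  F F F F  ✗ fails (z3 + z2)
  F F F T  ✗ fails (z3 + z2)
  F F T F  ✓ satisfies all
  F F T T  ✓ satisfies all
  F T F F  ✗ fails (z4 + z3)
  F T F T  ✗ fails (z2' + z4' + z3)
  F T T F  ✗ fails (z3' + z2' + z4)
  F T T T  ✓ satisfies all
  T F F F  ✗ fails (z3 + z2)
  T F F T  ✗ fails (z3 + z2)
  T F T F  ✗ fails (z2 + z3' + z1')
  T F T T  ✗ fails (z2 + z3' + z1')
  T T F F  ✗ fails (z2' + z4 + z1')
  T T F T  ✗ fails (z2' + z4' + z3)
  T T T F  ✗ fails (z2' + z4 + z1')
  T T T T  ✗ fails (z1' + z2' + z3')
3 of the 16 rows are models.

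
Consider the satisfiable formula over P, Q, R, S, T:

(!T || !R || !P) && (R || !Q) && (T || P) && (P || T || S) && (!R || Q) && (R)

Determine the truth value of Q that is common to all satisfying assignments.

True

Suppose Q = false.
Unit clause (!R) forces R = false.
That conflicts with the unit clause (R).
So every satisfying assignment has Q = True.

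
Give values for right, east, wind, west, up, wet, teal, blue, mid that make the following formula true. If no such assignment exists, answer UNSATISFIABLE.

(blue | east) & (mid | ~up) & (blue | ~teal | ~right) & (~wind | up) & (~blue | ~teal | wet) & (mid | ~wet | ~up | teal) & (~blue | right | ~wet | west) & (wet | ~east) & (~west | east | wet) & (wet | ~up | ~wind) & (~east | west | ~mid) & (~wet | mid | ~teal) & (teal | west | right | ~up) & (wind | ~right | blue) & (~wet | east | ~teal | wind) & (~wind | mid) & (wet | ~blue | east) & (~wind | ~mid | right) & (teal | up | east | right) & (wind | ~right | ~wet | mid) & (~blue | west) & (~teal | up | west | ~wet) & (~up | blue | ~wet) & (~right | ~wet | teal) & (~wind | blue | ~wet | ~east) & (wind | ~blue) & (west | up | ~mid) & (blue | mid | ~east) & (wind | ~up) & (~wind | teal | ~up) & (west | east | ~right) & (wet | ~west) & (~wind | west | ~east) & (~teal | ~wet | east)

Try blue = 0.
The clause (east) is unit, so east = 1.
The clause (wet) is unit, so wet = 1.
The clause (~up) is unit, so up = 0.
The clause (~wind) is unit, so wind = 0.
The clause (~right) is unit, so right = 0.
The clause (mid) is unit, so mid = 1.
The clause (west) is unit, so west = 1.
No clause remains; teal is free.

right=0, east=1, wind=0, west=1, up=0, wet=1, teal=0, blue=0, mid=1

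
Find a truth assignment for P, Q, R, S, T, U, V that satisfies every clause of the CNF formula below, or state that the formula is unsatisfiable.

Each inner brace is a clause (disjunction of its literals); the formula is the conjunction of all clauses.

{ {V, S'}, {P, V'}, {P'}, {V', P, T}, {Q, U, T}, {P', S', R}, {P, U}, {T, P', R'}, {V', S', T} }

P ↦ 0; Q ↦ 0; R ↦ 0; S ↦ 0; T ↦ 1; U ↦ 1; V ↦ 0

(P') alone gives P = 0.
(V') alone gives V = 0.
(S') alone gives S = 0.
(U) alone gives U = 1.
No clause remains; Q, R, T are free.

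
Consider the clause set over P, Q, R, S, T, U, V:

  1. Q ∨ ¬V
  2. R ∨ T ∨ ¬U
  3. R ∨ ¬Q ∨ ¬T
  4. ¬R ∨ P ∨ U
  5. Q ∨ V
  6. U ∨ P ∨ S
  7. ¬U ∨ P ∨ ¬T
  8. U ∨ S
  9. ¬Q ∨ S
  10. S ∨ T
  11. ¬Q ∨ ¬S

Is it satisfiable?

Suppose Q = True.
The clause (S) is unit, so S = True.
That conflicts with the unit clause (¬S).
Undo Q and try Q = False.
The clause (¬V) is unit, so V = False.
That conflicts with the unit clause (V).
Either choice for Q ends in contradiction.
No assignment satisfies every clause.

No, unsatisfiable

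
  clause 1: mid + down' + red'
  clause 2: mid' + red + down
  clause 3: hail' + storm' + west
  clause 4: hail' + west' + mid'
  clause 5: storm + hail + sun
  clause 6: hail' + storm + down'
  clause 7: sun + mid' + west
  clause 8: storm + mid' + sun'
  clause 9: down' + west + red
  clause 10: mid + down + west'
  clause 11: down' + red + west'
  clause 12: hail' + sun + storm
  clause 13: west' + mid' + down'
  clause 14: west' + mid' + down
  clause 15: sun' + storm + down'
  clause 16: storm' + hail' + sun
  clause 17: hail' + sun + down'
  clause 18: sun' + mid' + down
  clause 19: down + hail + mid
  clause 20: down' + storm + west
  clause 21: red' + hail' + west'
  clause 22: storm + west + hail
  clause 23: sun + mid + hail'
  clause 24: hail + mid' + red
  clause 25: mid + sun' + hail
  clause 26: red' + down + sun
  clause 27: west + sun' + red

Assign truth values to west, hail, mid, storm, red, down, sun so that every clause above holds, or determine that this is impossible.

Suppose mid = 0.
Suppose down = 0.
From the singleton clause (west'), west = 0.
From the singleton clause (hail), hail = 1.
From the singleton clause (storm'), storm = 0.
From the singleton clause (sun), sun = 1.
From the singleton clause (red), red = 1.
All clauses are satisfied.

west=0; hail=1; mid=0; storm=0; red=1; down=0; sun=1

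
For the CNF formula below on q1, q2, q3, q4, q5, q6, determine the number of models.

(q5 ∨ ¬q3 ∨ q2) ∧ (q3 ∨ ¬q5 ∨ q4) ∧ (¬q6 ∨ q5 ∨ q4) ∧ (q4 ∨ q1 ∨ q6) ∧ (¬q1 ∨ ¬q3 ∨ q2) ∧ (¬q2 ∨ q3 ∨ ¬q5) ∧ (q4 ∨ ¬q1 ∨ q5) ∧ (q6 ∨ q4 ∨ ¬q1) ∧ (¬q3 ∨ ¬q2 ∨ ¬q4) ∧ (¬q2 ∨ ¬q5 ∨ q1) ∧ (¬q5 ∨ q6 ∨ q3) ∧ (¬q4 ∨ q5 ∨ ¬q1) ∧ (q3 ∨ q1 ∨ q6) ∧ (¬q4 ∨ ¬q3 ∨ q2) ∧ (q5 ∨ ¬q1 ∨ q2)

6

There are 2^6 = 64 truth assignments over (q1, q2, q3, q4, q5, q6).
Split on q3. With q3 = True, the clauses containing q3 are satisfied and ¬q3 drops from the rest; 2 of the 2^5 = 32 assignments to the other variables satisfy what remains.
With q3 = False, by the same count on the reduced clause set, 4 assignments work.
Total: 2 + 4 = 6.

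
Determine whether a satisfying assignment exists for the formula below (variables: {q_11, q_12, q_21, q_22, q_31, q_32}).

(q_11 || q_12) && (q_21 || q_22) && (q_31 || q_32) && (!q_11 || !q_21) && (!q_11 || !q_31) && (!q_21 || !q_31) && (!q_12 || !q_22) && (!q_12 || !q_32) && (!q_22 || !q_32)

Branch on q_11: set q_11 = true.
From the singleton clause (!q_21), q_21 = false.
From the singleton clause (q_22), q_22 = true.
From the singleton clause (!q_31), q_31 = false.
From the singleton clause (q_32), q_32 = true.
That conflicts with the unit clause (!q_32).
That branch fails; take q_11 = false instead.
From the singleton clause (q_12), q_12 = true.
From the singleton clause (!q_22), q_22 = false.
From the singleton clause (q_21), q_21 = true.
From the singleton clause (!q_31), q_31 = false.
From the singleton clause (q_32), q_32 = true.
That conflicts with the unit clause (!q_32).
Either choice for q_11 ends in contradiction.
No assignment satisfies every clause.

No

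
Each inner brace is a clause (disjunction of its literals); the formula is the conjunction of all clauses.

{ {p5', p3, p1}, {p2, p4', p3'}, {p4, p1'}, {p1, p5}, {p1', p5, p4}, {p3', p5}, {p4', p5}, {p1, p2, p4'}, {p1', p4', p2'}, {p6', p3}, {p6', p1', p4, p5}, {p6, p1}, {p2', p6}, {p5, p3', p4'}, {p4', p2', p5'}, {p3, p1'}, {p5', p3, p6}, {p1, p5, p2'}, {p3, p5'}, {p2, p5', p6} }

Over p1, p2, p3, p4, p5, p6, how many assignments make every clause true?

There are 2^6 = 64 truth assignments over (p1, p2, p3, p4, p5, p6).
Split on p3. With p3 = 1, the clauses containing p3 are satisfied and p3' drops from the rest; 2 of the 2^5 = 32 assignments to the other variables satisfy what remains.
With p3 = 0, by the same count on the reduced clause set, 0 assignments work.
(One model: p1=F, p2=F, p3=T, p4=F, p5=T, p6=T.)
Total: 2 + 0 = 2.

2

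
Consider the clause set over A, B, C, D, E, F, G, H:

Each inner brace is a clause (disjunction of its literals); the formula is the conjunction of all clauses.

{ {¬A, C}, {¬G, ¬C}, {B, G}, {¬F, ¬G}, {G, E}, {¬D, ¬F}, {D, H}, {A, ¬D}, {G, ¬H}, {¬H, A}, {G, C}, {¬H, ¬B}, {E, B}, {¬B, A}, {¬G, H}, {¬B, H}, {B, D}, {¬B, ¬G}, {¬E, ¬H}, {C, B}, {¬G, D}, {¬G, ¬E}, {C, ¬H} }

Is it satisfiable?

Unsatisfiable

Suppose A = False.
From the singleton clause (¬D), D = False.
From the singleton clause (H), H = True.
That conflicts with the unit clause (¬H).
That branch fails; take A = True instead.
From the singleton clause (C), C = True.
From the singleton clause (¬G), G = False.
From the singleton clause (B), B = True.
From the singleton clause (E), E = True.
From the singleton clause (¬H), H = False.
That conflicts with the unit clause (H).
Either choice for A ends in contradiction.
No assignment satisfies every clause.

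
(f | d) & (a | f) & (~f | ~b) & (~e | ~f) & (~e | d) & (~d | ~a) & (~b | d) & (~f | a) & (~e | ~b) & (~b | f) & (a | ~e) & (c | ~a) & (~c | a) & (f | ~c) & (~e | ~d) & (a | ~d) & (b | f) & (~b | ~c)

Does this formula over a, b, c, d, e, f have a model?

Branch on f: set f = 1.
Unit clause (~b) forces b = 0.
Unit clause (~e) forces e = 0.
Unit clause (a) forces a = 1.
Unit clause (~d) forces d = 0.
Unit clause (c) forces c = 1.
All clauses are satisfied.
A satisfying assignment: a: 1; b: 0; c: 1; d: 0; e: 0; f: 1.

Yes, satisfiable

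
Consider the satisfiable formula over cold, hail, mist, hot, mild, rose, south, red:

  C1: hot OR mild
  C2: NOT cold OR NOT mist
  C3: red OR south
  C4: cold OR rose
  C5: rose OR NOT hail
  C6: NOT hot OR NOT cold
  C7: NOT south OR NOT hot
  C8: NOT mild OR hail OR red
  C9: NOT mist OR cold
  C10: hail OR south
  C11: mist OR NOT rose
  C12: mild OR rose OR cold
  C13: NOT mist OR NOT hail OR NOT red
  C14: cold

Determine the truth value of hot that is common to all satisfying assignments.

False

Suppose hot = true.
(NOT cold) alone gives cold = false.
That conflicts with the unit clause (cold).
So every satisfying assignment has hot = False.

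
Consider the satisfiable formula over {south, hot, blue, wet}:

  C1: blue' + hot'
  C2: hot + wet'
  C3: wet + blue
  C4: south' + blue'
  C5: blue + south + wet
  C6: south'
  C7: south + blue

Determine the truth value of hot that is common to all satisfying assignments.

Suppose hot = 1.
Unit clause (blue') forces blue = 0.
Unit clause (wet) forces wet = 1.
Unit clause (south') forces south = 0.
Now (south) is unsatisfied and unit — conflict.
So every satisfying assignment has hot = False.

False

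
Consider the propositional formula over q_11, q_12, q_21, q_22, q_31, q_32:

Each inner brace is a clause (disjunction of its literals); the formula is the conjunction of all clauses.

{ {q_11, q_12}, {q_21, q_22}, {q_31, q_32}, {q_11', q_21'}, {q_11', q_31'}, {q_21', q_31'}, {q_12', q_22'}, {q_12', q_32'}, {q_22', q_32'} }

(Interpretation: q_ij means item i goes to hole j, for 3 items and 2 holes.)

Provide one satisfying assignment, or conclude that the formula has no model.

Try q_11 = 1.
(q_21') alone gives q_21 = 0.
(q_22) alone gives q_22 = 1.
(q_31') alone gives q_31 = 0.
(q_32) alone gives q_32 = 1.
Now (q_32') is unsatisfied and unit — conflict.
So q_11 must be the other value — set q_11 = 0.
(q_12) alone gives q_12 = 1.
(q_22') alone gives q_22 = 0.
(q_21) alone gives q_21 = 1.
(q_31') alone gives q_31 = 0.
(q_32) alone gives q_32 = 1.
Now (q_32') is unsatisfied and unit — conflict.
Either choice for q_11 ends in contradiction.

UNSATISFIABLE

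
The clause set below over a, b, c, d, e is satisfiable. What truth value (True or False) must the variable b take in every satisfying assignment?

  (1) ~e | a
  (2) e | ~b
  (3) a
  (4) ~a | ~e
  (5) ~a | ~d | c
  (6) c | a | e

Suppose b = 1.
(e) alone gives e = 1.
(a) alone gives a = 1.
But (~a) is also a unit clause — contradiction.
So every satisfying assignment has b = False.

False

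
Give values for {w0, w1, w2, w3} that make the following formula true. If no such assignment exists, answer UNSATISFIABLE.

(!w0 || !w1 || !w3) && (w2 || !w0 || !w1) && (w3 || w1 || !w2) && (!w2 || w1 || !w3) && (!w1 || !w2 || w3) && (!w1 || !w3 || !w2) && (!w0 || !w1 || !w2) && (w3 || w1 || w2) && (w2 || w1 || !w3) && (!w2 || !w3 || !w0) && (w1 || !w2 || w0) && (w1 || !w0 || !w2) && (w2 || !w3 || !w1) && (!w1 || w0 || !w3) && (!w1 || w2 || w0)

Branch on w0: set w0 = false.
Branch on w1: set w1 = true.
The clause (!w3) is unit, so w3 = false.
The clause (!w2) is unit, so w2 = false.
That conflicts with the unit clause (w2).
Undo w1 and try w1 = false.
The clause (!w2) is unit, so w2 = false.
The clause (w3) is unit, so w3 = true.
That conflicts with the unit clause (!w3).
Either choice for w1 ends in contradiction.
Undo w0 and try w0 = true.
Branch on w1: set w1 = false.
The clause (!w2) is unit, so w2 = false.
The clause (w3) is unit, so w3 = true.
That conflicts with the unit clause (!w3).
Undo w1 and try w1 = true.
The clause (!w3) is unit, so w3 = false.
The clause (w2) is unit, so w2 = true.
That conflicts with the unit clause (!w2).
Either choice for w1 ends in contradiction.
Either choice for w0 ends in contradiction.

UNSATISFIABLE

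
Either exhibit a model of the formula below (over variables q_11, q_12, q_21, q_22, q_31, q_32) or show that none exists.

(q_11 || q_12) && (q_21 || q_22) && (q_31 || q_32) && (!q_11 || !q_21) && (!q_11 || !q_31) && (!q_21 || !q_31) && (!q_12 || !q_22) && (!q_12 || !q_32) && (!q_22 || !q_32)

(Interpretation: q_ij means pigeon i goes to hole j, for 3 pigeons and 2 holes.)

UNSATISFIABLE

Suppose q_11 = true.
Unit clause (!q_21) forces q_21 = false.
Unit clause (q_22) forces q_22 = true.
Unit clause (!q_31) forces q_31 = false.
Unit clause (q_32) forces q_32 = true.
But (!q_32) is also a unit clause — contradiction.
Undo q_11 and try q_11 = false.
Unit clause (q_12) forces q_12 = true.
Unit clause (!q_22) forces q_22 = false.
Unit clause (q_21) forces q_21 = true.
Unit clause (!q_31) forces q_31 = false.
Unit clause (q_32) forces q_32 = true.
But (!q_32) is also a unit clause — contradiction.
Both values of q_11 lead to a conflict.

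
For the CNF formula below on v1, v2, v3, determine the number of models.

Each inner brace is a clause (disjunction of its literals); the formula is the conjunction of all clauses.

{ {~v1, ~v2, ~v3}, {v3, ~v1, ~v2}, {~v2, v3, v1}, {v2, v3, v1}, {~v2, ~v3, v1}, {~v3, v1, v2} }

There are 2^3 = 8 truth assignments over (v1, v2, v3).
Split on v1. With v1 = 1, the clauses containing v1 are satisfied and ~v1 drops from the rest; 2 of the 2^2 = 4 assignments to the other variables satisfy what remains.
With v1 = 0, by the same count on the reduced clause set, 0 assignments work.
(One model: v1=T, v2=F, v3=F.)
Total: 2 + 0 = 2.

2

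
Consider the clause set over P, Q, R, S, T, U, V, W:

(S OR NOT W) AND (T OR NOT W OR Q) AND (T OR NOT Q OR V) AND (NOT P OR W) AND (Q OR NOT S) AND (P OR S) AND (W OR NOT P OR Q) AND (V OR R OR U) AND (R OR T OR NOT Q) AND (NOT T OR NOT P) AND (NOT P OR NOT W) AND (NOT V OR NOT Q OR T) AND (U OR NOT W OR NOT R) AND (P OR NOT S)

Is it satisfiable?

Branch on S: set S = true.
The clause (Q) is unit, so Q = true.
The clause (P) is unit, so P = true.
The clause (W) is unit, so W = true.
But (NOT W) is also a unit clause — contradiction.
So S must be the other value — set S = false.
The clause (NOT W) is unit, so W = false.
The clause (NOT P) is unit, so P = false.
But (P) is also a unit clause — contradiction.
Both values of S lead to a conflict.
No assignment satisfies every clause.

No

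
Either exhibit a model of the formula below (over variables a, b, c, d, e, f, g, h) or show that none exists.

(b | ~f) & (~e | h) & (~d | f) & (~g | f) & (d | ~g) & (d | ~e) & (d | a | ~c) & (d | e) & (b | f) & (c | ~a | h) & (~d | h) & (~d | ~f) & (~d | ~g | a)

UNSATISFIABLE

Branch on b: set b = 1.
Branch on e: set e = 0.
Unit clause (d) forces d = 1.
Unit clause (f) forces f = 1.
Now (~f) is unsatisfied and unit — conflict.
That branch fails; take e = 1 instead.
Unit clause (h) forces h = 1.
Unit clause (d) forces d = 1.
Unit clause (f) forces f = 1.
Now (~f) is unsatisfied and unit — conflict.
Either choice for e ends in contradiction.
That branch fails; take b = 0 instead.
Unit clause (~f) forces f = 0.
Now (f) is unsatisfied and unit — conflict.
Either choice for b ends in contradiction.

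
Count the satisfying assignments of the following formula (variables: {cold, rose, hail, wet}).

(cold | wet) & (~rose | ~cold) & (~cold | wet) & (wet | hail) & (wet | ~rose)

6

There are 2^4 = 16 truth assignments over (cold, rose, hail, wet).
Check each against the 5 clauses (columns in the order cold, rose, hail, wet):
  F F F F  ✗ fails (cold | wet)
  F F F T  ✓ satisfies all
  F F T F  ✗ fails (cold | wet)
  F F T T  ✓ satisfies all
  F T F F  ✗ fails (cold | wet)
  F T F T  ✓ satisfies all
  F T T F  ✗ fails (cold | wet)
  F T T T  ✓ satisfies all
  T F F F  ✗ fails (~cold | wet)
  T F F T  ✓ satisfies all
  T F T F  ✗ fails (~cold | wet)
  T F T T  ✓ satisfies all
  T T F F  ✗ fails (~rose | ~cold)
  T T F T  ✗ fails (~rose | ~cold)
  T T T F  ✗ fails (~rose | ~cold)
  T T T T  ✗ fails (~rose | ~cold)
6 of the 16 rows are models.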